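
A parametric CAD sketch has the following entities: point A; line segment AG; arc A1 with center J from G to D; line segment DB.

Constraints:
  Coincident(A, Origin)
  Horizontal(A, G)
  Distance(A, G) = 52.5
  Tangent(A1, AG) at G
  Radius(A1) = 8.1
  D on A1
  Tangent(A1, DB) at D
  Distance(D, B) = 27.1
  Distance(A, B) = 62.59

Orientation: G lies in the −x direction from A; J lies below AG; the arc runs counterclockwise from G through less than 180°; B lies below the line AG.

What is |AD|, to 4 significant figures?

61.09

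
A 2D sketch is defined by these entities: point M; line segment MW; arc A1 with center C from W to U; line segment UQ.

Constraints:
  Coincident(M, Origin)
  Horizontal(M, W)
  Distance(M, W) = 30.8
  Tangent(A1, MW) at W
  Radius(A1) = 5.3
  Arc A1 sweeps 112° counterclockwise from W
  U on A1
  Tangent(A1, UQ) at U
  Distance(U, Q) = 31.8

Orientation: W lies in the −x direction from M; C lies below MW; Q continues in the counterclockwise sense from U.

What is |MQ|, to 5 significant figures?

43.801

On A1, W sits at bearing 90° from C; a 112° counterclockwise sweep puts U at bearing 202°, so U = C + 5.3·(cos 202°, sin 202°) = (-35.714, -7.2854). A1 meets UQ tangentially, so CU is at right angles to UQ, so UQ runs along (−sin 202°, cos 202°); with |UQ| = 31.8, Q = (-23.802, -36.770). Then |MQ| = |Q − M| = 43.801.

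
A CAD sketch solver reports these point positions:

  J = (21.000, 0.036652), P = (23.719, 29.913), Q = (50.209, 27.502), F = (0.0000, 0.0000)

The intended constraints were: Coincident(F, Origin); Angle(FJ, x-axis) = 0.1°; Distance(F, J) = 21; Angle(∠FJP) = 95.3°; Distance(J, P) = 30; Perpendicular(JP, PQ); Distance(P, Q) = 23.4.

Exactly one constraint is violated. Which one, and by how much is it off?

Distance(P, Q) = 23.4 — off by 3.20.

F = (0.00, 0.00) ✓; FJ at 0.1000° ✓; |FJ| = 21.00 ✓; ∠FJP = 95.30° ✓; |JP| = 30.00 ✓; ∠(JP, PQ) = 90.00° ✓; |PQ| = 26.60 ✗.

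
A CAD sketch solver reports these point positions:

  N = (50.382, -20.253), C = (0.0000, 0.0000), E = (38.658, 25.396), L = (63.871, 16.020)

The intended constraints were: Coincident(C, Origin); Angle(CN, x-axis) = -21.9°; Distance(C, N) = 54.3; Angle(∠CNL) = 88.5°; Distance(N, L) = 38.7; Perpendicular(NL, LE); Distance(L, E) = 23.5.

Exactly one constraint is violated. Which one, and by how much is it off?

Distance(L, E) = 23.5 — off by 3.40.

C = (0.00, 0.00) ✓; CN at -21.90° ✓; |CN| = 54.30 ✓; ∠CNL = 88.50° ✓; |NL| = 38.70 ✓; ∠(NL, LE) = 90.00° ✓; |LE| = 26.90 ✗.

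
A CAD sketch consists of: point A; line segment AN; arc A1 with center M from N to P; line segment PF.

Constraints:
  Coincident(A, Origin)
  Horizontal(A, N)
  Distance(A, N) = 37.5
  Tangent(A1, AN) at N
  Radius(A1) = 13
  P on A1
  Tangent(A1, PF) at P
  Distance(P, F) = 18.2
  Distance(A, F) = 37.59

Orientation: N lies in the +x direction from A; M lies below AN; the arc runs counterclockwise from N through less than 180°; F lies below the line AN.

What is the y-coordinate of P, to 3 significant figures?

-11.8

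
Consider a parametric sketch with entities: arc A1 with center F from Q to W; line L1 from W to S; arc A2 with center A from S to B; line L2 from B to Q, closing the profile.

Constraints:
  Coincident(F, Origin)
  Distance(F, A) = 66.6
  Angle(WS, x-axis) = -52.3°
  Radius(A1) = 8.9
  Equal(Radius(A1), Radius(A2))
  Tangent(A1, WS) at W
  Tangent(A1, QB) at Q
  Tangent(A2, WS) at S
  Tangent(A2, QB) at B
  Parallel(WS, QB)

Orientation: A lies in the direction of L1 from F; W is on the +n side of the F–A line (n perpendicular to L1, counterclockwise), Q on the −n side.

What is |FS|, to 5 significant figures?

67.192

Tangency of A1 to both parallel lines with radius 8.9 puts W and Q at F ± 8.9·n: W = (7.0419, 5.4426), Q = (-7.0419, -5.4426). Equal radii place S and B the same way about A: S = A + 8.9·n = (47.770, -47.253), B = A − 8.9·n = (33.686, -58.138). Then |FS| = |S − F| = 67.192.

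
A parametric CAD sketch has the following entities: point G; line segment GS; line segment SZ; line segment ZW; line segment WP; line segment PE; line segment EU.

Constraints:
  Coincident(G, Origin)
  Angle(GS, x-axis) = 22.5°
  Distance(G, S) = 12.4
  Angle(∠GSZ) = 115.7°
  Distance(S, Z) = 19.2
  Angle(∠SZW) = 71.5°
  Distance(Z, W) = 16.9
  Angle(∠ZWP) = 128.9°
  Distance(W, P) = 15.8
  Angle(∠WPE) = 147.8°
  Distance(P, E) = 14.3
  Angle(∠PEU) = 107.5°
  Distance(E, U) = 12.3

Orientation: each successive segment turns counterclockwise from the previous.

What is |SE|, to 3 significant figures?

23.9

G is at the origin; GS runs at 22.5° with length 12.4, so S = (11.5, 4.75). ∠GSZ = 115.7° gives SZ at 86.8° from the x-axis; with |SZ| = 19.2, Z = (12.5, 23.9). ∠SZW = 71.5° gives ZW at -165° from the x-axis; with |ZW| = 16.9, W = (-3.77, 19.5). ∠ZWP = 128.9° gives WP at -114° from the x-axis; with |WP| = 15.8, P = (-10.1, 4.98). ∠WPE = 147.8° gives PE at -81.4° from the x-axis; with |PE| = 14.3, E = (-7.96, -9.16). Then |SE| = |E − S| = 23.9.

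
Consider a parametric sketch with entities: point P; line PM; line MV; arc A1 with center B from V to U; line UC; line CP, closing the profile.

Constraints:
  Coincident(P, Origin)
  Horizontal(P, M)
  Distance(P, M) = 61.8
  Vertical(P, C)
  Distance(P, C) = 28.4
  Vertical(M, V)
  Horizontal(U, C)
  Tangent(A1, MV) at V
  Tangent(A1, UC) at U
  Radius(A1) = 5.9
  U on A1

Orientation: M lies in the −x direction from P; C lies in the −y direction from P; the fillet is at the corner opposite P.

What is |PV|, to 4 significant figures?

65.77

P is at the origin; PM is horizontal with |PM| = 61.8 and M on the −x side, so M = (-61.80, 0.000). PC is vertical with |PC| = 28.4 and C on the −y side, so C = (0.000, -28.40). The virtual corner opposite P is at (-61.80, -28.40). A1 meets MV tangentially, so BV is at right angles to MV and the tangent condition forces BU to be normal to UC, with radius 5.9, so the center B sits 5.9 in from both sides at B = (-55.90, -22.50). That places the tangent points at V = (-61.80, -22.50) on MV and U = (-55.90, -28.40) on UC. Then |PV| = |V − P| = 65.77.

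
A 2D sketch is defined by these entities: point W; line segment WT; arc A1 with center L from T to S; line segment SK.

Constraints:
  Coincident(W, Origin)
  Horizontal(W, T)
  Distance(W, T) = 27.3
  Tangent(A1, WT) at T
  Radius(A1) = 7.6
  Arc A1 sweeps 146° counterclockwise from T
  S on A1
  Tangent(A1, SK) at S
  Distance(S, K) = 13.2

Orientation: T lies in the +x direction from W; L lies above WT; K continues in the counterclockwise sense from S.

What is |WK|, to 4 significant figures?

29.62

W is at the origin; W and T share the same y with |WT| = 27.3 and T on the +x side, so T = (27.30, 0.000). A1 meets WT tangentially, so LT is at right angles to WT, so L = T + (0, 7.6) = (27.30, 7.600). On A1, T sits at bearing -90° from L; a 146° counterclockwise sweep puts S at bearing 56°, so S = L + 7.6·(cos 56°, sin 56°) = (31.55, 13.90). Since A1 is tangent to SK there, LS ⟂ SK, so SK runs along (−sin 56°, cos 56°); with |SK| = 13.2, K = (20.61, 21.28). Then |WK| = |K − W| = 29.62.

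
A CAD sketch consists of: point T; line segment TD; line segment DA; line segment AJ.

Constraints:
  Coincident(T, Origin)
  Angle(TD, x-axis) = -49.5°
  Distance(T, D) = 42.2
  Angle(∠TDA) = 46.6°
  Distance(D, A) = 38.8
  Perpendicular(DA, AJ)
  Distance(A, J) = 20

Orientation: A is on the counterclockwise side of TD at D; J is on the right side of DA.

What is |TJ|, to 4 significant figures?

51.60

T is at the origin; TD runs at -49.5° with length 42.2, so D = 42.2·(cos -49.5°, sin -49.5°) = (27.41, -32.09). ∠TDA = 46.6°, so DA runs at -49.5° + (180° − 46.6°) = 83.90° from the x-axis; with |DA| = 38.8, A = D + 38.8·(cos 83.90°, sin 83.90°) = (31.53, 6.491). DA is perpendicular to AJ; with |AJ| = 20.0 on the right of DA, J = A + 20.0·(0.9943, -0.1063) = (51.42, 4.366). Then |TJ| = |J − T| = 51.60.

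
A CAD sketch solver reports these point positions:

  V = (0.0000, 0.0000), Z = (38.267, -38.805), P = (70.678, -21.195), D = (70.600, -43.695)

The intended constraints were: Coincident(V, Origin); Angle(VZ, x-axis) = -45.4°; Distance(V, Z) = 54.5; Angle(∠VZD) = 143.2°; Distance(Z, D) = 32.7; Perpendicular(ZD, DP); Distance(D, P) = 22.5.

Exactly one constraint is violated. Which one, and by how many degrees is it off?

Perpendicular(ZD, DP) — off by 8.40°.

V = (0.00, 0.00) ✓; VZ at -45.40° ✓; |VZ| = 54.50 ✓; ∠VZD = 143.2° ✓; |ZD| = 32.70 ✓; ∠(ZD, DP) = 98.40° ✗; |DP| = 22.50 ✓.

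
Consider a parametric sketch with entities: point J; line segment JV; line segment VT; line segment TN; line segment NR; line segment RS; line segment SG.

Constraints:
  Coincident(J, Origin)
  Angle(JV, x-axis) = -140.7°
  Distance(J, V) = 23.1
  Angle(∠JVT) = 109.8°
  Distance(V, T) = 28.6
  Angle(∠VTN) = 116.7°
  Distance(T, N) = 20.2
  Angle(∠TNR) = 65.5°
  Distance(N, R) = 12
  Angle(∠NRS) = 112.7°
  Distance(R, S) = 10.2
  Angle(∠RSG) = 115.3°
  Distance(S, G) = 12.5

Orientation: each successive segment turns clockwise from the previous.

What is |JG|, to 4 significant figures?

43.28

J is at the origin; JV runs at -140.7° with length 23.1, so V = (-17.88, -14.63). ∠JVT = 109.8° gives VT at 149.1° from the x-axis; with |VT| = 28.6, T = (-42.42, 0.05618). ∠VTN = 116.7° gives TN at 85.80° from the x-axis; with |TN| = 20.2, N = (-40.94, 20.20). ∠TNR = 65.5° gives NR at -28.70° from the x-axis; with |NR| = 12.0, R = (-30.41, 14.44). ∠NRS = 112.7° gives RS at -96.00° from the x-axis; with |RS| = 10.2, S = (-31.48, 4.295). ∠RSG = 115.3° gives SG at -160.7° from the x-axis; with |SG| = 12.5, G = (-43.27, 0.1637). Then |JG| = |G − J| = 43.28.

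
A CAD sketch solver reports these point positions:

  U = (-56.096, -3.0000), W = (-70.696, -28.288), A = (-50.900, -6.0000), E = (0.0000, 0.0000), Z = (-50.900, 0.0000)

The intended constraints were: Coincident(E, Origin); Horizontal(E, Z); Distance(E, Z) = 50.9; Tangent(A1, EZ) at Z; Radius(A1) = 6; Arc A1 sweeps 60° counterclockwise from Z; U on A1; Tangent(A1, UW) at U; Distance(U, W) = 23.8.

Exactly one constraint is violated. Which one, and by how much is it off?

Distance(U, W) = 23.8 — off by 5.40.

E = (0.00, 0.00) ✓; E.y = 0.00, Z.y = 0.00 ✓; |EZ| = 50.90 ✓; ∠(AZ, ZE) = 90.00° ✓; |AZ| = 6.000 ✓; bearing(A→U) − bearing(A→Z) = 60.00° ✓; |AU| = 6.000 ✓; ∠(AU, UW) = 90.00° ✓; |UW| = 29.20 ✗.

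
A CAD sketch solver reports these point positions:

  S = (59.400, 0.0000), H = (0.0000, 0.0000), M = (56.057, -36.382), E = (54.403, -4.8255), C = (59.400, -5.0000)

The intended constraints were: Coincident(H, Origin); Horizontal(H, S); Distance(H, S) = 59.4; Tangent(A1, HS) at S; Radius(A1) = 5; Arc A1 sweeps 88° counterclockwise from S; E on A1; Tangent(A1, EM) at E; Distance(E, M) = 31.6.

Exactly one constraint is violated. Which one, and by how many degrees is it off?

Tangent(A1, EM) at E — off by 5.00°.

H = (0.00, 0.00) ✓; H.y = 0.00, S.y = 0.00 ✓; |HS| = 59.40 ✓; ∠(CS, SH) = 90.00° ✓; |CS| = 5.000 ✓; bearing(C→E) − bearing(C→S) = 88.00° ✓; |CE| = 5.000 ✓; ∠(CE, EM) = 85.00° ✗; |EM| = 31.60 ✓.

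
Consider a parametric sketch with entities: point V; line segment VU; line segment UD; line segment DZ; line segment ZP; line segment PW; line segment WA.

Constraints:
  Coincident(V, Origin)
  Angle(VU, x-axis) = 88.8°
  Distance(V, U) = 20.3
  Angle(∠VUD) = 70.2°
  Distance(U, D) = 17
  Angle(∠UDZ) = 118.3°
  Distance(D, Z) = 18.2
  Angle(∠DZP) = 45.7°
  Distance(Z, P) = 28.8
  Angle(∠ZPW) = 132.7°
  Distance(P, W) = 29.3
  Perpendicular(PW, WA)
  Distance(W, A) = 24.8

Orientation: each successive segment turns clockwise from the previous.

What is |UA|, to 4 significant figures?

30.04

∠ZPW = 132.7° gives PW at 95.70° from the x-axis; with |PW| = 29.3, W = (-7.302, 42.64). PW ⟂ WA, so WA runs at 5.700°; with |WA| = 24.8, A = (17.38, 45.10). Then |UA| = |A − U| = 30.04.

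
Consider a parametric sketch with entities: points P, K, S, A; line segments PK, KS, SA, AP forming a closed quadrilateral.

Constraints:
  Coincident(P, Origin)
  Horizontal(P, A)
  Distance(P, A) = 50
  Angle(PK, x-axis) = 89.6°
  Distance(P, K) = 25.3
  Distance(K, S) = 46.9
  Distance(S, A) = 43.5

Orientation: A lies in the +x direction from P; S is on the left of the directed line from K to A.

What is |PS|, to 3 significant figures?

61.3

P is at the origin; P and A share the same y with |PA| = 50.0 and A in +x, so A = (50.0, 0). PK runs at 89.6° with |PK| = 25.3, so K = (0.177, 25.3). S is determined by |KS| = 46.9 and |SA| = 43.5 together: it lies at the intersection of circle(K, 46.9) and circle(A, 43.5). With |KA| = 55.9, the foot of the radical line on KA is 30.7 from K and the perpendicular offset is √(46.9² − 30.7²) = 35.5. Taking the left-of-KA solution: S = (43.6, 43.0).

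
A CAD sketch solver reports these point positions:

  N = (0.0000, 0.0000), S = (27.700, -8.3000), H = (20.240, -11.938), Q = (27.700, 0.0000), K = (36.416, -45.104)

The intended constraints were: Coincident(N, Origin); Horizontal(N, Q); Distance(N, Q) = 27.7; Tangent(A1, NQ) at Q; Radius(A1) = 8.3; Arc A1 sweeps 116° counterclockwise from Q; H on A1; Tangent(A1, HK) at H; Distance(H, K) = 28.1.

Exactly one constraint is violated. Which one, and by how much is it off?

Distance(H, K) = 28.1 — off by 8.80.

N = (0.00, 0.00) ✓; N.y = 0.00, Q.y = 0.00 ✓; |NQ| = 27.70 ✓; ∠(SQ, QN) = 90.00° ✓; |SQ| = 8.300 ✓; bearing(S→H) − bearing(S→Q) = 116.0° ✓; |SH| = 8.300 ✓; ∠(SH, HK) = 90.00° ✓; |HK| = 36.90 ✗.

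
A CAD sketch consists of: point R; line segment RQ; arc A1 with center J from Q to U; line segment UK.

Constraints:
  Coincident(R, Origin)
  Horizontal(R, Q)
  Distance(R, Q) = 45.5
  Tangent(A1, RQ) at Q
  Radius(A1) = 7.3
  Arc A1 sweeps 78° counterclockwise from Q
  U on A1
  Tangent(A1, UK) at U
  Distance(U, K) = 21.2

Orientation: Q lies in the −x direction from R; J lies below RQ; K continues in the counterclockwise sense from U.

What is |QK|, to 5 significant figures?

28.924

On A1, Q sits at bearing 90° from J; a 78° counterclockwise sweep puts U at bearing 168°, so U = J + 7.3·(cos 168°, sin 168°) = (-52.640, -5.7822). A1 meets UK tangentially, so JU is at right angles to UK, so UK runs along (−sin 168°, cos 168°); with |UK| = 21.2, K = (-57.048, -26.519). Then |QK| = |K − Q| = 28.924.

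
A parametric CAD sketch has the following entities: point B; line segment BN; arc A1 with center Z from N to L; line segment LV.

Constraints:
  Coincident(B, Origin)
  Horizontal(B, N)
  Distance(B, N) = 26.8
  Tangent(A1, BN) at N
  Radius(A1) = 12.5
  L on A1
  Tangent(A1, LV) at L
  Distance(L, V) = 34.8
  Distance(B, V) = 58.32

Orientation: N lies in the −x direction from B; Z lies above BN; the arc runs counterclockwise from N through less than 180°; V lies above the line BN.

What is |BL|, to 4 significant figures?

23.94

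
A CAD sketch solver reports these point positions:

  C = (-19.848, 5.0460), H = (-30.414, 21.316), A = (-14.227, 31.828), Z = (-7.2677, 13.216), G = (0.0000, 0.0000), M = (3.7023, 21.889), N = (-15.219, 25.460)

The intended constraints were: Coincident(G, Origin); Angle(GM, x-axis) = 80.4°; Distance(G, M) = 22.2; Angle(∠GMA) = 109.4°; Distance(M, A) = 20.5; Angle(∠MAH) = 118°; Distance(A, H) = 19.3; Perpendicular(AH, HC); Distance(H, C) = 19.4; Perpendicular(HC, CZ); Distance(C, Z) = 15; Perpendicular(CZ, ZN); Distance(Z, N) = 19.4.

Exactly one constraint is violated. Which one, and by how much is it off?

Distance(Z, N) = 19.4 — off by 4.80.

G = (0.00, 0.00) ✓; GM at 80.40° ✓; |GM| = 22.20 ✓; ∠GMA = 109.4° ✓; |MA| = 20.50 ✓; ∠MAH = 118.0° ✓; |AH| = 19.30 ✓; ∠(AH, HC) = 90.00° ✓; |HC| = 19.40 ✓; ∠(HC, CZ) = 90.00° ✓; |CZ| = 15.00 ✓; ∠(CZ, ZN) = 90.00° ✓; |ZN| = 14.60 ✗.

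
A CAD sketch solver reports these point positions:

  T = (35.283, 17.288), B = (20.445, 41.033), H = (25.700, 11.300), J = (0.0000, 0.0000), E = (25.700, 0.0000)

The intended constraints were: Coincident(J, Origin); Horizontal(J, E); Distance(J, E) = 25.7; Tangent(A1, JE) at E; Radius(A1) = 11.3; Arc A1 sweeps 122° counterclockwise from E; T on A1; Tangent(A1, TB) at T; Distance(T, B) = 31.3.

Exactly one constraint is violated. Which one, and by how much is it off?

Distance(T, B) = 31.3 — off by 3.30.

J = (0.00, 0.00) ✓; J.y = 0.00, E.y = 0.00 ✓; |JE| = 25.70 ✓; ∠(HE, EJ) = 90.00° ✓; |HE| = 11.30 ✓; bearing(H→T) − bearing(H→E) = 122.0° ✓; |HT| = 11.30 ✓; ∠(HT, TB) = 90.00° ✓; |TB| = 28.00 ✗.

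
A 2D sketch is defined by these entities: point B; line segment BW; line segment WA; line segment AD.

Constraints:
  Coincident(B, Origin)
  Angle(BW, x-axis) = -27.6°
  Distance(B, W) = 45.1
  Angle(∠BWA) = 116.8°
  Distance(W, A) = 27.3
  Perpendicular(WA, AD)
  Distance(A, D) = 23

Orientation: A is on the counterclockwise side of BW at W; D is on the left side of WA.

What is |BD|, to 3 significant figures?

50.7

B is at the origin; BW runs at -27.6° with length 45.1, so W = 45.1·(cos -27.6°, sin -27.6°) = (40.0, -20.9). ∠BWA = 116.8°, so WA runs at -27.6° + (180° − 116.8°) = 35.6° from the x-axis; with |WA| = 27.3, A = W + 27.3·(cos 35.6°, sin 35.6°) = (62.2, -5.00). WA is perpendicular to AD; with |AD| = 23.0 on the left of WA, D = A + 23.0·(-0.582, 0.813) = (48.8, 13.7). Then |BD| = |D − B| = 50.7.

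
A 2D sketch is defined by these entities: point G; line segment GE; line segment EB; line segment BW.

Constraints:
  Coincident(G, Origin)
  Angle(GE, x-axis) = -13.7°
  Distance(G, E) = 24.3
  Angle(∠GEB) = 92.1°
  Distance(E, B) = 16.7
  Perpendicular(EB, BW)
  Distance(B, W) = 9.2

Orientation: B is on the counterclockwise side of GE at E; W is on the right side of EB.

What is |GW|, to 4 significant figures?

37.82

G is at the origin; GE runs at -13.7° with length 24.3, so E = 24.3·(cos -13.7°, sin -13.7°) = (23.61, -5.755). ∠GEB = 92.1°, so EB runs at -13.7° + (180° − 92.1°) = 74.20° from the x-axis; with |EB| = 16.7, B = E + 16.7·(cos 74.20°, sin 74.20°) = (28.16, 10.31). EB is perpendicular to BW; with |BW| = 9.2 on the right of EB, W = B + 9.2·(0.9622, -0.2723) = (37.01, 7.809). Then |GW| = |W − G| = 37.82.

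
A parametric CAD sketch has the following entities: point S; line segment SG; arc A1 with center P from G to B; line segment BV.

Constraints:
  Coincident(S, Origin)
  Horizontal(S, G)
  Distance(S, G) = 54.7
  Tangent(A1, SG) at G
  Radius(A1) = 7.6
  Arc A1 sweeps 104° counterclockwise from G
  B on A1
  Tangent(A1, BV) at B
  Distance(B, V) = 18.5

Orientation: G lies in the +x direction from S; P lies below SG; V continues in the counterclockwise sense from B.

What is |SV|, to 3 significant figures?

58.6

S is at the origin; SG is horizontal with |SG| = 54.7 and G on the +x side, so G = (54.7, 0.00). Tangency of A1 to SG means the radius PG is perpendicular to SG, so P = G + (0, -7.6) = (54.7, -7.60). On A1, G sits at bearing 90° from P; a 104° counterclockwise sweep puts B at bearing 194°, so B = P + 7.6·(cos 194°, sin 194°) = (47.3, -9.44). A1 meets BV tangentially, so PB is at right angles to BV, so BV runs along (−sin 194°, cos 194°); with |BV| = 18.5, V = (51.8, -27.4). Then |SV| = |V − S| = 58.6.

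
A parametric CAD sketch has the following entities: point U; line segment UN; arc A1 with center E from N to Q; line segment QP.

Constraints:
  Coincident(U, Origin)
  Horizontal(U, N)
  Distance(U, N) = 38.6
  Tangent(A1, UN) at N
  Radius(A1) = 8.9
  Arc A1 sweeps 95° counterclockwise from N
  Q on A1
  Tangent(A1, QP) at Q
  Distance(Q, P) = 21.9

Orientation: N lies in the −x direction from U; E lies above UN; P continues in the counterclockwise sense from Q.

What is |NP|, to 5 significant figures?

32.252

U is at the origin; UN is horizontal with |UN| = 38.6 and N on the −x side, so N = (-38.600, 0.0000). The tangent condition forces EN to be normal to UN, so E = N + (0, 8.9) = (-38.600, 8.9000). On A1, N sits at bearing -90° from E; a 95° counterclockwise sweep puts Q at bearing 5°, so Q = E + 8.9·(cos 5°, sin 5°) = (-29.734, 9.6757). The tangent condition forces EQ to be normal to QP, so QP runs along (−sin 5°, cos 5°); with |QP| = 21.9, P = (-31.643, 31.492). Then |NP| = |P − N| = 32.252.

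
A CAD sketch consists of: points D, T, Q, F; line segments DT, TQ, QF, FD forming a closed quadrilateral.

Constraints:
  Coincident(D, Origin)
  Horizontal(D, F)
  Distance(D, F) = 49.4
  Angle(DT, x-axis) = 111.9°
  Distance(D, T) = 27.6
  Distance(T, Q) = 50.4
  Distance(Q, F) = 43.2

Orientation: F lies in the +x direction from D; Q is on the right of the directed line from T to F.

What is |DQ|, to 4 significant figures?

22.90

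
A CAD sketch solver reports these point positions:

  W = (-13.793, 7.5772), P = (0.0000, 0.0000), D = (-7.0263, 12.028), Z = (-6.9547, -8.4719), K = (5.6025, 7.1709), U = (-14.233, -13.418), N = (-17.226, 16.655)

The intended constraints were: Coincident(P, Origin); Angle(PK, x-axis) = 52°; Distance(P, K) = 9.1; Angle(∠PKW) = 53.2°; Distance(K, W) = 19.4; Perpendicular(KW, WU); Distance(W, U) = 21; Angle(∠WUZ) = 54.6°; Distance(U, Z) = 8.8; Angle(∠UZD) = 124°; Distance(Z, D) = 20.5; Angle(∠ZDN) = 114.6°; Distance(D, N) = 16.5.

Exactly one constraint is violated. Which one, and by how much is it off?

Distance(D, N) = 16.5 — off by 5.30.

P = (0.00, 0.00) ✓; PK at 52.00° ✓; |PK| = 9.100 ✓; ∠PKW = 53.20° ✓; |KW| = 19.40 ✓; ∠(KW, WU) = 90.00° ✓; |WU| = 21.00 ✓; ∠WUZ = 54.60° ✓; |UZ| = 8.800 ✓; ∠UZD = 124.0° ✓; |ZD| = 20.50 ✓; ∠ZDN = 114.6° ✓; |DN| = 11.20 ✗.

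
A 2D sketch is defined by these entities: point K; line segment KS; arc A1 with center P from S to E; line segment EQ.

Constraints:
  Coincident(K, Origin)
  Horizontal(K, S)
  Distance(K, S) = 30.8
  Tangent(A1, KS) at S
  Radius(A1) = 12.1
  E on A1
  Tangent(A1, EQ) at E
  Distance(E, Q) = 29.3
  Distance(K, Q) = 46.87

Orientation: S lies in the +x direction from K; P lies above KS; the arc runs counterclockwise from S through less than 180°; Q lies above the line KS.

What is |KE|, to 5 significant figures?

44.665

K is at the origin; KS is horizontal with |KS| = 30.8 and S on the +x side, so S = (30.800, 0.0000). Tangency of A1 to KS means the radius PS is perpendicular to KS, so P = S + (0, 12.1) = (30.800, 12.100). Since PE ⟂ EQ (tangency), |PQ| = √(12.1² + 29.3²) = 31.700 regardless of where E sits on A1. So Q lies on both circle(K, 46.87) and circle(P, 31.700); the above-KS intersection is Q = (20.583, 42.109). E is the foot of the tangent from Q: E = (39.899, 20.077).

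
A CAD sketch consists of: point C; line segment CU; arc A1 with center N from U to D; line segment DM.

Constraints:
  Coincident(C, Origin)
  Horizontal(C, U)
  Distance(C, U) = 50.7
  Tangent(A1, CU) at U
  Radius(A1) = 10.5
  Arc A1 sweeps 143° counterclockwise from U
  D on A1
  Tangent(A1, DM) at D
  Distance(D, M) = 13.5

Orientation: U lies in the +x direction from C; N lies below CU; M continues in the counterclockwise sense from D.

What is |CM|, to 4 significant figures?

61.42

C is at the origin; C and U share the same y with |CU| = 50.7 and U on the +x side, so U = (50.70, 0.000). A1 meets CU tangentially, so NU is at right angles to CU, so N = U + (0, -10.5) = (50.70, -10.50). On A1, U sits at bearing 90° from N; a 143° counterclockwise sweep puts D at bearing 233°, so D = N + 10.5·(cos 233°, sin 233°) = (44.38, -18.89). Since A1 is tangent to DM there, ND ⟂ DM, so DM runs along (−sin 233°, cos 233°); with |DM| = 13.5, M = (55.16, -27.01). Then |CM| = |M − C| = 61.42.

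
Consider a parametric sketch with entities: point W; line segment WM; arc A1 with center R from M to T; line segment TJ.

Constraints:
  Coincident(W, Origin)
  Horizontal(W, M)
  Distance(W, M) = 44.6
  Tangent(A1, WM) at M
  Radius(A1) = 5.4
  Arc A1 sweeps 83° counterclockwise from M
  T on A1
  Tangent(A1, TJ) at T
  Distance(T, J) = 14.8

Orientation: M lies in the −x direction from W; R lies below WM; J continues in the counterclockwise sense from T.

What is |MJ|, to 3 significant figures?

20.7

W is at the origin; W and M share the same y with |WM| = 44.6 and M on the −x side, so M = (-44.6, 0.00). A1 meets WM tangentially, so RM is at right angles to WM, so R = M + (0, -5.4) = (-44.6, -5.40). On A1, M sits at bearing 90° from R; an 83° counterclockwise sweep puts T at bearing 173°, so T = R + 5.4·(cos 173°, sin 173°) = (-50.0, -4.74). A1 meets TJ tangentially, so RT is at right angles to TJ, so TJ runs along (−sin 173°, cos 173°); with |TJ| = 14.8, J = (-51.8, -19.4). Then |MJ| = |J − M| = 20.7.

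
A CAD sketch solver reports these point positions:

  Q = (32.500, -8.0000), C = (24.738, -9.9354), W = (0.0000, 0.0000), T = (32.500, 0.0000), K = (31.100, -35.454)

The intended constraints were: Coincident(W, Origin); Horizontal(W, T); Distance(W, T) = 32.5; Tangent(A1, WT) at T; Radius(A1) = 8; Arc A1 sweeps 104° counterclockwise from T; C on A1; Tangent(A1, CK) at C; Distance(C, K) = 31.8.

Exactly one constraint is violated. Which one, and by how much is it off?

Distance(C, K) = 31.8 — off by 5.50.

W = (0.00, 0.00) ✓; W.y = 0.00, T.y = 0.00 ✓; |WT| = 32.50 ✓; ∠(QT, TW) = 90.00° ✓; |QT| = 8.000 ✓; bearing(Q→C) − bearing(Q→T) = 104.0° ✓; |QC| = 8.000 ✓; ∠(QC, CK) = 90.00° ✓; |CK| = 26.30 ✗.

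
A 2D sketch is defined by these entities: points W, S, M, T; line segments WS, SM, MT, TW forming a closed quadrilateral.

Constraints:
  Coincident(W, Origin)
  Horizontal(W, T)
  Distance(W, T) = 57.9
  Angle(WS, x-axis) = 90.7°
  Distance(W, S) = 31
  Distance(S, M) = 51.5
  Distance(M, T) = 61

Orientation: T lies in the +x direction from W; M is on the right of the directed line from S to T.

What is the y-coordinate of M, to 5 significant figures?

-20.496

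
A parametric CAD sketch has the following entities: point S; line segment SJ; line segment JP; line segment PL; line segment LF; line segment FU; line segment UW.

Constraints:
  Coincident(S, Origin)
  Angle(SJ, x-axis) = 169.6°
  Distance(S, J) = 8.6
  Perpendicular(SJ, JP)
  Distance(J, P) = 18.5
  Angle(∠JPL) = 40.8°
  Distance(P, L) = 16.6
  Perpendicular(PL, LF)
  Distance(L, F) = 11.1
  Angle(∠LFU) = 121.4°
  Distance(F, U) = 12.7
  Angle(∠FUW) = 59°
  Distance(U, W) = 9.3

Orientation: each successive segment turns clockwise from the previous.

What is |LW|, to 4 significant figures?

13.78

∠LFU = 121.4° gives FU at 151.8° from the x-axis; with |FU| = 12.7, U = (-17.49, 5.815). ∠FUW = 59.0° gives UW at 30.80° from the x-axis; with |UW| = 9.3, W = (-9.497, 10.58). Then |LW| = |W − L| = 13.78.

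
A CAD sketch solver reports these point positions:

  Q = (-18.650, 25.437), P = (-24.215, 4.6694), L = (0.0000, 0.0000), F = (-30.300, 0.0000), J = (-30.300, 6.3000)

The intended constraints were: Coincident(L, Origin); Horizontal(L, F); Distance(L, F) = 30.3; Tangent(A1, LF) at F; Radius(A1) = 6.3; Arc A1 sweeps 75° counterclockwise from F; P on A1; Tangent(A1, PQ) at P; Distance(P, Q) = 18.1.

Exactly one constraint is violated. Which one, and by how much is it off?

Distance(P, Q) = 18.1 — off by 3.40.

L = (0.00, 0.00) ✓; L.y = 0.00, F.y = 0.00 ✓; |LF| = 30.30 ✓; ∠(JF, FL) = 90.00° ✓; |JF| = 6.300 ✓; bearing(J→P) − bearing(J→F) = 75.00° ✓; |JP| = 6.300 ✓; ∠(JP, PQ) = 90.00° ✓; |PQ| = 21.50 ✗.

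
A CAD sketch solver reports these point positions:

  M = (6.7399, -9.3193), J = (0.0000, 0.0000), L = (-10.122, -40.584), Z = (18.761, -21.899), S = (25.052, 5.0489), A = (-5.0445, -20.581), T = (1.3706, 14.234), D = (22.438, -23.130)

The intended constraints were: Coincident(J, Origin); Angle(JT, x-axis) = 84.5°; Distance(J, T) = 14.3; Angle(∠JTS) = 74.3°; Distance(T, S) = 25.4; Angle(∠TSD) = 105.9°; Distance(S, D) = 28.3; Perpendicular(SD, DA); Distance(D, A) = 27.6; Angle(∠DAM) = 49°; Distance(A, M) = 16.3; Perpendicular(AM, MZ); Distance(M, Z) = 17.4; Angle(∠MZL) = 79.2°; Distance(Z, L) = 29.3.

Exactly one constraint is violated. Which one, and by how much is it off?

Distance(Z, L) = 29.3 — off by 5.10.

J = (0.00, 0.00) ✓; JT at 84.50° ✓; |JT| = 14.30 ✓; ∠JTS = 74.30° ✓; |TS| = 25.40 ✓; ∠TSD = 105.9° ✓; |SD| = 28.30 ✓; ∠(SD, DA) = 90.00° ✓; |DA| = 27.60 ✓; ∠DAM = 49.00° ✓; |AM| = 16.30 ✓; ∠(AM, MZ) = 90.00° ✓; |MZ| = 17.40 ✓; ∠MZL = 79.20° ✓; |ZL| = 34.40 ✗.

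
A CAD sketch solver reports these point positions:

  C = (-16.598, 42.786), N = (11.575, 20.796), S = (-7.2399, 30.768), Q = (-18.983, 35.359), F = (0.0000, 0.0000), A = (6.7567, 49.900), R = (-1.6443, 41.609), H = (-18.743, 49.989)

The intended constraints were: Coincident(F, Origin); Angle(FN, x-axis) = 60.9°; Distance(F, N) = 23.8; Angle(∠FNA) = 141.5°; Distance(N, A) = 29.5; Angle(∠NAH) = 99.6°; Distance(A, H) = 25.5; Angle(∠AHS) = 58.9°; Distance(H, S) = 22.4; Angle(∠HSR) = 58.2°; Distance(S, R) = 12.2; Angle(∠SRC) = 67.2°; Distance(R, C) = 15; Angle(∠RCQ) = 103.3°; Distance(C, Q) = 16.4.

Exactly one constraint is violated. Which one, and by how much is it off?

Distance(C, Q) = 16.4 — off by 8.60.

F = (0.00, 0.00) ✓; FN at 60.90° ✓; |FN| = 23.80 ✓; ∠FNA = 141.5° ✓; |NA| = 29.50 ✓; ∠NAH = 99.60° ✓; |AH| = 25.50 ✓; ∠AHS = 58.90° ✓; |HS| = 22.40 ✓; ∠HSR = 58.20° ✓; |SR| = 12.20 ✓; ∠SRC = 67.20° ✓; |RC| = 15.00 ✓; ∠RCQ = 103.3° ✓; |CQ| = 7.801 ✗.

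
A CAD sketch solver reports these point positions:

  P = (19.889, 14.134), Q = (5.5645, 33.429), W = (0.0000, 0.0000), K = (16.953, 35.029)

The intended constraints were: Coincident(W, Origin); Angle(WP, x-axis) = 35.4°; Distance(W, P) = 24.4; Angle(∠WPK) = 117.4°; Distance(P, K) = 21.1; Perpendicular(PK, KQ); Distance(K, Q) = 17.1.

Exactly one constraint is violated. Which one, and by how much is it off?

Distance(K, Q) = 17.1 — off by 5.60.

W = (0.00, 0.00) ✓; WP at 35.40° ✓; |WP| = 24.40 ✓; ∠WPK = 117.4° ✓; |PK| = 21.10 ✓; ∠(PK, KQ) = 90.00° ✓; |KQ| = 11.50 ✗.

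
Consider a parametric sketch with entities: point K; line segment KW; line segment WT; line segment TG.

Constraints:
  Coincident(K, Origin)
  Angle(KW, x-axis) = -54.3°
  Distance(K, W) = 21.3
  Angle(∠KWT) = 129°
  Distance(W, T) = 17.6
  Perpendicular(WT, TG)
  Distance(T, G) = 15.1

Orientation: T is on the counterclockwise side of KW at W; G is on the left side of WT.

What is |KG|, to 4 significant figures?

31.04

K is at the origin; KW runs at -54.3° with length 21.3, so W = 21.3·(cos -54.3°, sin -54.3°) = (12.43, -17.30). ∠KWT = 129.0°, so WT runs at -54.3° + (180° − 129.0°) = -3.300° from the x-axis; with |WT| = 17.6, T = W + 17.6·(cos -3.300°, sin -3.300°) = (30.00, -18.31). WT ⟂ TG; with |TG| = 15.1 on the left of WT, G = T + 15.1·(0.05756, 0.9983) = (30.87, -3.236). Then |KG| = |G − K| = 31.04.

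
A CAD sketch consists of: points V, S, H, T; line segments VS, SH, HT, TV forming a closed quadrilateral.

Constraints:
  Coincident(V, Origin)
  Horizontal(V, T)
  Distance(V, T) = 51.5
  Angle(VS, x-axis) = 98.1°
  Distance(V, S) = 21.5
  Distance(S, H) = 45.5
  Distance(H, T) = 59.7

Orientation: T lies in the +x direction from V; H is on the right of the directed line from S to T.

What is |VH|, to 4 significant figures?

24.41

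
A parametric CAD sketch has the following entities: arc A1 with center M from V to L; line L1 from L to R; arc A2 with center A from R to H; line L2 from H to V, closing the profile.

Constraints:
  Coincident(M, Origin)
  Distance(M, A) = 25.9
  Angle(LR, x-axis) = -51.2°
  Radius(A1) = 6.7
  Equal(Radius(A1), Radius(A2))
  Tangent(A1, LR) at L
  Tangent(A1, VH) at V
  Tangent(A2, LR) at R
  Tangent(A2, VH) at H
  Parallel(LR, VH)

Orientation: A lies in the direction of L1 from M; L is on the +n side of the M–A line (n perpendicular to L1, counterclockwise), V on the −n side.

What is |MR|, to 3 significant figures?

26.8

The slot axis is L1's direction at -51.2°, so u = (cos -51.2°, sin -51.2°) = (0.627, -0.779) and n = (−sin -51.2°, cos -51.2°) = (0.779, 0.627). M is at the origin and A lies 25.9 along u from M, so A = 25.9·u = (16.2, -20.2). Tangency of A1 to both parallel lines with radius 6.7 puts L and V at M ± 6.7·n: L = (5.22, 4.20), V = (-5.22, -4.20). Equal radii place R and H the same way about A: R = A + 6.7·n = (21.5, -16.0), H = A − 6.7·n = (11.0, -24.4). Then |MR| = |R − M| = 26.8.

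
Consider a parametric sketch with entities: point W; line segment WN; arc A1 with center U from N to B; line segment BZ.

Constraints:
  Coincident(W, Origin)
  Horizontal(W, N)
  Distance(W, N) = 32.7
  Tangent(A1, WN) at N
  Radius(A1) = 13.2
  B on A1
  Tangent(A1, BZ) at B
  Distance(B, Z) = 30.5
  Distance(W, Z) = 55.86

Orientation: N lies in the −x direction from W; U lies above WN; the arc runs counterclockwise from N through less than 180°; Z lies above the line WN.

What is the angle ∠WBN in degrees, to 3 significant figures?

83.4°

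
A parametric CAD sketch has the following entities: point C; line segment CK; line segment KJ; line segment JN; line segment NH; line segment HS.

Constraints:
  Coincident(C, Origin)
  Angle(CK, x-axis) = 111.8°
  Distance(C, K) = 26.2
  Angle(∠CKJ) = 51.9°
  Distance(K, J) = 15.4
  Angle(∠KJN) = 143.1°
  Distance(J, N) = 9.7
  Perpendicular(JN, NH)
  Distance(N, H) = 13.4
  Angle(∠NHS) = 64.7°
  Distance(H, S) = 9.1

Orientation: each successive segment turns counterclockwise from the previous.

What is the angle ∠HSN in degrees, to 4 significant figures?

74.44°

C is at the origin; CK runs at 111.8° with length 26.2, so K = (-9.730, 24.33). ∠CKJ = 51.9° gives KJ at -120.1° from the x-axis; with |KJ| = 15.4, J = (-17.45, 11.00). ∠KJN = 143.1° gives JN at -83.20° from the x-axis; with |JN| = 9.7, N = (-16.30, 1.371). The perpendicularity gives NH at right angles to JN, so NH runs at 6.800°; with |NH| = 13.4, H = (-2.999, 2.958). ∠NHS = 64.7° gives HS at 122.1° from the x-axis; with |HS| = 9.1, S = (-7.835, 10.67). Then cos ∠HSN = SH·SN / (|SH||SN|), giving 74.44°.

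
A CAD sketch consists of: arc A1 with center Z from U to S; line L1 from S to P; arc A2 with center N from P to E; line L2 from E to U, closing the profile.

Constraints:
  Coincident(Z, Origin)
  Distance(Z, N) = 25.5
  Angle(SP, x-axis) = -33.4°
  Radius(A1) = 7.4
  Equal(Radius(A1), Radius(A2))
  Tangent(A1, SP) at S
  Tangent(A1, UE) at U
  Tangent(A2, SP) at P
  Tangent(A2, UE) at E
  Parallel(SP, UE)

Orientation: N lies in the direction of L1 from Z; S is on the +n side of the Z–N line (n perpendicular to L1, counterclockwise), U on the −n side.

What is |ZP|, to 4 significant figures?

26.55

The slot axis is L1's direction at -33.4°, so u = (cos -33.4°, sin -33.4°) = (0.8348, -0.5505) and n = (−sin -33.4°, cos -33.4°) = (0.5505, 0.8348). Z is at the origin and N lies 25.5 along u from Z, so N = 25.5·u = (21.29, -14.04). Tangency of A1 to both parallel lines with radius 7.4 puts S and U at Z ± 7.4·n: S = (4.074, 6.178), U = (-4.074, -6.178). Equal radii place P and E the same way about N: P = N + 7.4·n = (25.36, -7.859), E = N − 7.4·n = (17.22, -20.22). Then |ZP| = |P − Z| = 26.55.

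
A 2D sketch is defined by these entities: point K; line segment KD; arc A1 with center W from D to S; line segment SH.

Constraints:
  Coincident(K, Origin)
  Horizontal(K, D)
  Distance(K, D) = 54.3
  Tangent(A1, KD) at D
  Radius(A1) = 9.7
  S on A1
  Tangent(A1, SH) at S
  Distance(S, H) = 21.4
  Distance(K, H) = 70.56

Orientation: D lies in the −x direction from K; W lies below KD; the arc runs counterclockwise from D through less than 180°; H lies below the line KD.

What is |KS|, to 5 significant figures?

64.781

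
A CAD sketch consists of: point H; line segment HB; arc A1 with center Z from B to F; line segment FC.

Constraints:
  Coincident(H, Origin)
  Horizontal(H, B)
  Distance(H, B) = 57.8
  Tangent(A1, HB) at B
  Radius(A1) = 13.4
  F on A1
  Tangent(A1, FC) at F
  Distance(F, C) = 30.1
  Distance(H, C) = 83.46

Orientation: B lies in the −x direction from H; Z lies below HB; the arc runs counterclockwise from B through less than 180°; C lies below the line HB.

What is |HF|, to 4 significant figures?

72.45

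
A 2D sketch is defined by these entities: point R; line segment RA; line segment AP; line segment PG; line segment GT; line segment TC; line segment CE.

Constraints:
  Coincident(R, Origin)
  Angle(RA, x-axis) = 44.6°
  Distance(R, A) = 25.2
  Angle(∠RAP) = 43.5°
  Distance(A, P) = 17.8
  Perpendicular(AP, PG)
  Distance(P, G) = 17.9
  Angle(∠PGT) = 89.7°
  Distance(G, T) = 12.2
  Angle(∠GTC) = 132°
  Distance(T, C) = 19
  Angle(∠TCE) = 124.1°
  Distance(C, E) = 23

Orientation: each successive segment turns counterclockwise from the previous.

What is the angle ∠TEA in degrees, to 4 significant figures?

6.572°

R is at the origin; RA runs at 44.6° with length 25.2, so A = (17.94, 17.69). ∠RAP = 43.5° gives AP at -178.9° from the x-axis; with |AP| = 17.8, P = (0.1463, 17.35). AP ⟂ PG, so PG runs at -88.90°; with |PG| = 17.9, G = (0.4900, -0.5442). ∠PGT = 89.7° gives GT at 1.400° from the x-axis; with |GT| = 12.2, T = (12.69, -0.2461). ∠GTC = 132.0° gives TC at 49.40° from the x-axis; with |TC| = 19.0, C = (25.05, 14.18). ∠TCE = 124.1° gives CE at 105.3° from the x-axis; with |CE| = 23.0, E = (18.98, 36.36). Then cos ∠TEA = ET·EA / (|ET||EA|), giving 6.572°.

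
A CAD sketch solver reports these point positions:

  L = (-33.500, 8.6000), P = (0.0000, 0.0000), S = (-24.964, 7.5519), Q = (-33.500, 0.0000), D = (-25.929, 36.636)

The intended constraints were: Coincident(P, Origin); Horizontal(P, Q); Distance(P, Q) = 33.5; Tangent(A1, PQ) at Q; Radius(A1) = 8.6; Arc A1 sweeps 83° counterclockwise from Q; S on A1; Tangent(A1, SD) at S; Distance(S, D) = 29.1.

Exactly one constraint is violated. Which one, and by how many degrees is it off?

Tangent(A1, SD) at S — off by 8.90°.

P = (0.00, 0.00) ✓; P.y = 0.00, Q.y = 0.00 ✓; |PQ| = 33.50 ✓; ∠(LQ, QP) = 90.00° ✓; |LQ| = 8.600 ✓; bearing(L→S) − bearing(L→Q) = 83.00° ✓; |LS| = 8.600 ✓; ∠(LS, SD) = 81.10° ✗; |SD| = 29.10 ✓.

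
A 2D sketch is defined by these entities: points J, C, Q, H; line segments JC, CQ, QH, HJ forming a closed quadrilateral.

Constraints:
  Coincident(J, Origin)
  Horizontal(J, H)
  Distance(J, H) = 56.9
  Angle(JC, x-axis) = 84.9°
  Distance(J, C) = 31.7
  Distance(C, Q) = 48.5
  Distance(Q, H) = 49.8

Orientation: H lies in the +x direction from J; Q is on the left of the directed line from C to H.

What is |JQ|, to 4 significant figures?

68.65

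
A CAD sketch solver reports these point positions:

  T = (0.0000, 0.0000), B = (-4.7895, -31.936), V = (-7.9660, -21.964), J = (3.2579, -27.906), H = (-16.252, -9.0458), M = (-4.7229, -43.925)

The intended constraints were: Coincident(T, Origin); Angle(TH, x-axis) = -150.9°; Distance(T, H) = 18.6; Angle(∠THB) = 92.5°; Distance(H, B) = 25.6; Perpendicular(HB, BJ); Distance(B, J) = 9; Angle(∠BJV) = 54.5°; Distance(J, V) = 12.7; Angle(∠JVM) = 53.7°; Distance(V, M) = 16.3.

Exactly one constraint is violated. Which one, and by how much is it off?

Distance(V, M) = 16.3 — off by 5.90.

T = (0.00, 0.00) ✓; TH at -150.9° ✓; |TH| = 18.60 ✓; ∠THB = 92.50° ✓; |HB| = 25.60 ✓; ∠(HB, BJ) = 90.00° ✓; |BJ| = 9.000 ✓; ∠BJV = 54.50° ✓; |JV| = 12.70 ✓; ∠JVM = 53.70° ✓; |VM| = 22.20 ✗.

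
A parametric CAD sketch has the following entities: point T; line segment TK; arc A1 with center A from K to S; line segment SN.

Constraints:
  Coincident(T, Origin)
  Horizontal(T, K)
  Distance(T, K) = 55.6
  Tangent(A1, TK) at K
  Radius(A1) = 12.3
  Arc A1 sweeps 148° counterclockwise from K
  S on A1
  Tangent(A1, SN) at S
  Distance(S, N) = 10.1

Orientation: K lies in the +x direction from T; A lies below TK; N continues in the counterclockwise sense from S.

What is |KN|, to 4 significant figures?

28.16

T is at the origin; T and K share the same y with |TK| = 55.6 and K on the +x side, so K = (55.60, 0.000). Tangency of A1 to TK means the radius AK is perpendicular to TK, so A = K + (0, -12.3) = (55.60, -12.30). On A1, K sits at bearing 90° from A; a 148° counterclockwise sweep puts S at bearing 238°, so S = A + 12.3·(cos 238°, sin 238°) = (49.08, -22.73). A1 meets SN tangentially, so AS is at right angles to SN, so SN runs along (−sin 238°, cos 238°); with |SN| = 10.1, N = (57.65, -28.08). Then |KN| = |N − K| = 28.16.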